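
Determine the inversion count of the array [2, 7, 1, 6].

Finding inversions in [2, 7, 1, 6]:

(0, 2): arr[0]=2 > arr[2]=1
(1, 2): arr[1]=7 > arr[2]=1
(1, 3): arr[1]=7 > arr[3]=6

Total inversions: 3

The array has 3 inversion(s): (0,2), (1,2), (1,3). Each pair (i,j) satisfies i < j and arr[i] > arr[j].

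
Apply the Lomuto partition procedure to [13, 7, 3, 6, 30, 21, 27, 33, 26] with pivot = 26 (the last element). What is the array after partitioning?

Lomuto partition with pivot = 26:

Initial array: [13, 7, 3, 6, 30, 21, 27, 33, 26]

arr[0]=13 <= 26: swap with position 0, array becomes [13, 7, 3, 6, 30, 21, 27, 33, 26]
arr[1]=7 <= 26: swap with position 1, array becomes [13, 7, 3, 6, 30, 21, 27, 33, 26]
arr[2]=3 <= 26: swap with position 2, array becomes [13, 7, 3, 6, 30, 21, 27, 33, 26]
arr[3]=6 <= 26: swap with position 3, array becomes [13, 7, 3, 6, 30, 21, 27, 33, 26]
arr[4]=30 > 26: no swap
arr[5]=21 <= 26: swap with position 4, array becomes [13, 7, 3, 6, 21, 30, 27, 33, 26]
arr[6]=27 > 26: no swap
arr[7]=33 > 26: no swap

Place pivot at position 5: [13, 7, 3, 6, 21, 26, 27, 33, 30]
Pivot position: 5

After partitioning with pivot 26, the array becomes [13, 7, 3, 6, 21, 26, 27, 33, 30]. The pivot is placed at index 5. All elements to the left of the pivot are <= 26, and all elements to the right are > 26.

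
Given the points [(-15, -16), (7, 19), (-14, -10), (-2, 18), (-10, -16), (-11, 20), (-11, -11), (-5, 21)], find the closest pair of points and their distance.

Computing all pairwise distances among 8 points:

d((-15, -16), (7, 19)) = 41.3401
d((-15, -16), (-14, -10)) = 6.0828
d((-15, -16), (-2, 18)) = 36.4005
d((-15, -16), (-10, -16)) = 5.0
d((-15, -16), (-11, 20)) = 36.2215
d((-15, -16), (-11, -11)) = 6.4031
d((-15, -16), (-5, 21)) = 38.3275
d((7, 19), (-14, -10)) = 35.805
d((7, 19), (-2, 18)) = 9.0554
d((7, 19), (-10, -16)) = 38.9102
d((7, 19), (-11, 20)) = 18.0278
d((7, 19), (-11, -11)) = 34.9857
d((7, 19), (-5, 21)) = 12.1655
d((-14, -10), (-2, 18)) = 30.4631
d((-14, -10), (-10, -16)) = 7.2111
d((-14, -10), (-11, 20)) = 30.1496
d((-14, -10), (-11, -11)) = 3.1623 <-- minimum
d((-14, -10), (-5, 21)) = 32.28
d((-2, 18), (-10, -16)) = 34.9285
d((-2, 18), (-11, 20)) = 9.2195
d((-2, 18), (-11, -11)) = 30.3645
d((-2, 18), (-5, 21)) = 4.2426
d((-10, -16), (-11, 20)) = 36.0139
d((-10, -16), (-11, -11)) = 5.099
d((-10, -16), (-5, 21)) = 37.3363
d((-11, 20), (-11, -11)) = 31.0
d((-11, 20), (-5, 21)) = 6.0828
d((-11, -11), (-5, 21)) = 32.5576

Closest pair: (-14, -10) and (-11, -11) with distance 3.1623

The closest pair is (-14, -10) and (-11, -11) with Euclidean distance 3.1623. For 8 points, brute-force pairwise comparison is shown above. For large n, the divide-and-conquer algorithm (sort by x, recurse on halves, check the dividing strip) achieves O(n log n).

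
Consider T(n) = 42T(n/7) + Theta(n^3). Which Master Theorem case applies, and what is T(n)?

Master Theorem for T(n) = 42T(n/7) + O(n^3):

a = 42, b = 7, c = 3
log_b(a) = log_7(42) = 1.9208

Case 3: c = 3 > log_7(42) = 1.9208
T(n) = O(n^3) = O(n^3)

For T(n) = 42T(n/7) + O(n^3): log_7(42) = 1.9208. This is Case 3 of the Master Theorem (c > log_b(a), work dominated by root), giving O(n^3).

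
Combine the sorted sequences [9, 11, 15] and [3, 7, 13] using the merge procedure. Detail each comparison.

Merging process:

Compare 9 vs 3: take 3 from right. Merged: [3]
Compare 9 vs 7: take 7 from right. Merged: [3, 7]
Compare 9 vs 13: take 9 from left. Merged: [3, 7, 9]
Compare 11 vs 13: take 11 from left. Merged: [3, 7, 9, 11]
Compare 15 vs 13: take 13 from right. Merged: [3, 7, 9, 11, 13]
Append remaining from left: [15]. Merged: [3, 7, 9, 11, 13, 15]

Final merged array: [3, 7, 9, 11, 13, 15]
Total comparisons: 5

The merged array is [3, 7, 9, 11, 13, 15], requiring 5 comparisons. The merge step runs in O(n) time where n is the total number of elements.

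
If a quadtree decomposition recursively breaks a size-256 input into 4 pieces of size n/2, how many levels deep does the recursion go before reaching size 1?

For divide and conquer with division factor 2:

Problem sizes at each level:
Level 0: 256
Level 1: 128
Level 2: 64
Level 3: 32
Level 4: 16
Level 5: 8
Level 6: 4
Level 7: 2
Level 8: 1

The root is level 0 and the size-1 base case is level 8 (the tree spans levels 0 through 8, i.e. 9 levels counting the root), so the depth is the number of divisions: log_2(256) = 8

The recursion tree depth is log_2(256) = 8. At each level, the problem size is divided by 2, so it takes 8 divisions to reduce to a base case of size 1. The algorithm makes 4 recursive calls at each level.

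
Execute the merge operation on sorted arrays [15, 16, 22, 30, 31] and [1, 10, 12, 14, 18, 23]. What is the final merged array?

Merging process:

Compare 15 vs 1: take 1 from right. Merged: [1]
Compare 15 vs 10: take 10 from right. Merged: [1, 10]
Compare 15 vs 12: take 12 from right. Merged: [1, 10, 12]
Compare 15 vs 14: take 14 from right. Merged: [1, 10, 12, 14]
Compare 15 vs 18: take 15 from left. Merged: [1, 10, 12, 14, 15]
Compare 16 vs 18: take 16 from left. Merged: [1, 10, 12, 14, 15, 16]
Compare 22 vs 18: take 18 from right. Merged: [1, 10, 12, 14, 15, 16, 18]
Compare 22 vs 23: take 22 from left. Merged: [1, 10, 12, 14, 15, 16, 18, 22]
Compare 30 vs 23: take 23 from right. Merged: [1, 10, 12, 14, 15, 16, 18, 22, 23]
Append remaining from left: [30, 31]. Merged: [1, 10, 12, 14, 15, 16, 18, 22, 23, 30, 31]

Final merged array: [1, 10, 12, 14, 15, 16, 18, 22, 23, 30, 31]
Total comparisons: 9

The merged array is [1, 10, 12, 14, 15, 16, 18, 22, 23, 30, 31], requiring 9 comparisons. The merge step runs in O(n) time where n is the total number of elements.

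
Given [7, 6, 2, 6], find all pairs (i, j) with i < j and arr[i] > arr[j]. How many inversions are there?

Finding inversions in [7, 6, 2, 6]:

(0, 1): arr[0]=7 > arr[1]=6
(0, 2): arr[0]=7 > arr[2]=2
(0, 3): arr[0]=7 > arr[3]=6
(1, 2): arr[1]=6 > arr[2]=2

Total inversions: 4

The array has 4 inversion(s): (0,1), (0,2), (0,3), (1,2). Each pair (i,j) satisfies i < j and arr[i] > arr[j].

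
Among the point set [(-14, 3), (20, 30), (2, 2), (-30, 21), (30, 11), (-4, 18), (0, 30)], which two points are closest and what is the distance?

Computing all pairwise distances among 7 points:

d((-14, 3), (20, 30)) = 43.4166
d((-14, 3), (2, 2)) = 16.0312
d((-14, 3), (-30, 21)) = 24.0832
d((-14, 3), (30, 11)) = 44.7214
d((-14, 3), (-4, 18)) = 18.0278
d((-14, 3), (0, 30)) = 30.4138
d((20, 30), (2, 2)) = 33.2866
d((20, 30), (-30, 21)) = 50.8035
d((20, 30), (30, 11)) = 21.4709
d((20, 30), (-4, 18)) = 26.8328
d((20, 30), (0, 30)) = 20.0
d((2, 2), (-30, 21)) = 37.2156
d((2, 2), (30, 11)) = 29.4109
d((2, 2), (-4, 18)) = 17.088
d((2, 2), (0, 30)) = 28.0713
d((-30, 21), (30, 11)) = 60.8276
d((-30, 21), (-4, 18)) = 26.1725
d((-30, 21), (0, 30)) = 31.3209
d((30, 11), (-4, 18)) = 34.7131
d((30, 11), (0, 30)) = 35.5106
d((-4, 18), (0, 30)) = 12.6491 <-- minimum

Closest pair: (-4, 18) and (0, 30) with distance 12.6491

The closest pair is (-4, 18) and (0, 30) with Euclidean distance 12.6491. For 7 points, brute-force pairwise comparison is shown above. For large n, the divide-and-conquer algorithm (sort by x, recurse on halves, check the dividing strip) achieves O(n log n).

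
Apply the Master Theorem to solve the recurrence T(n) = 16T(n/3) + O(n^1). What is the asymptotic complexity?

Master Theorem for T(n) = 16T(n/3) + O(n^1):

a = 16, b = 3, c = 1
log_b(a) = log_3(16) = 2.5237

Case 1: c = 1 < log_3(16) = 2.5237
T(n) = O(n^(log_3 16))

For T(n) = 16T(n/3) + O(n^1): log_3(16) = 2.5237. This is Case 1 of the Master Theorem (c < log_b(a), work dominated by leaves), giving O(n^(log_3 16)).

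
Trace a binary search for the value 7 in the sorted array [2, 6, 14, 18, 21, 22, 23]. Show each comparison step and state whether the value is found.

Binary search for 7 in [2, 6, 14, 18, 21, 22, 23]:

lo=0, hi=6, mid=3, arr[mid]=18 -> 18 > 7, search left half
lo=0, hi=2, mid=1, arr[mid]=6 -> 6 < 7, search right half
lo=2, hi=2, mid=2, arr[mid]=14 -> 14 > 7, search left half
lo=2 > hi=1, target 7 not found

Binary search determines that 7 is not in the array after 3 comparisons. The search space was exhausted without finding the target.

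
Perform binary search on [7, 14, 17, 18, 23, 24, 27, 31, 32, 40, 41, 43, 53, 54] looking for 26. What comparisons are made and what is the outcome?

Binary search for 26 in [7, 14, 17, 18, 23, 24, 27, 31, 32, 40, 41, 43, 53, 54]:

lo=0, hi=13, mid=6, arr[mid]=27 -> 27 > 26, search left half
lo=0, hi=5, mid=2, arr[mid]=17 -> 17 < 26, search right half
lo=3, hi=5, mid=4, arr[mid]=23 -> 23 < 26, search right half
lo=5, hi=5, mid=5, arr[mid]=24 -> 24 < 26, search right half
lo=6 > hi=5, target 26 not found

Binary search determines that 26 is not in the array after 4 comparisons. The search space was exhausted without finding the target.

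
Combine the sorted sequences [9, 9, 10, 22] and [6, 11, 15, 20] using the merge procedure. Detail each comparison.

Merging process:

Compare 9 vs 6: take 6 from right. Merged: [6]
Compare 9 vs 11: take 9 from left. Merged: [6, 9]
Compare 9 vs 11: take 9 from left. Merged: [6, 9, 9]
Compare 10 vs 11: take 10 from left. Merged: [6, 9, 9, 10]
Compare 22 vs 11: take 11 from right. Merged: [6, 9, 9, 10, 11]
Compare 22 vs 15: take 15 from right. Merged: [6, 9, 9, 10, 11, 15]
Compare 22 vs 20: take 20 from right. Merged: [6, 9, 9, 10, 11, 15, 20]
Append remaining from left: [22]. Merged: [6, 9, 9, 10, 11, 15, 20, 22]

Final merged array: [6, 9, 9, 10, 11, 15, 20, 22]
Total comparisons: 7

The merged array is [6, 9, 9, 10, 11, 15, 20, 22], requiring 7 comparisons. The merge step runs in O(n) time where n is the total number of elements.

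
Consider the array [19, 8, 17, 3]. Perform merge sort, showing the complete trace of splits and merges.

Merge sort trace:

Split: [19, 8, 17, 3] -> [19, 8] and [17, 3]
  Split: [19, 8] -> [19] and [8]
  Merge: [19] + [8] -> [8, 19]
  Split: [17, 3] -> [17] and [3]
  Merge: [17] + [3] -> [3, 17]
Merge: [8, 19] + [3, 17] -> [3, 8, 17, 19]

Final sorted array: [3, 8, 17, 19]

The merge sort proceeds by recursively splitting the array and merging sorted halves.
After all merges, the sorted array is [3, 8, 17, 19].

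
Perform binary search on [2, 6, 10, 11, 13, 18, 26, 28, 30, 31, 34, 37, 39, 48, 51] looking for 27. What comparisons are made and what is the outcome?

Binary search for 27 in [2, 6, 10, 11, 13, 18, 26, 28, 30, 31, 34, 37, 39, 48, 51]:

lo=0, hi=14, mid=7, arr[mid]=28 -> 28 > 27, search left half
lo=0, hi=6, mid=3, arr[mid]=11 -> 11 < 27, search right half
lo=4, hi=6, mid=5, arr[mid]=18 -> 18 < 27, search right half
lo=6, hi=6, mid=6, arr[mid]=26 -> 26 < 27, search right half
lo=7 > hi=6, target 27 not found

Binary search determines that 27 is not in the array after 4 comparisons. The search space was exhausted without finding the target.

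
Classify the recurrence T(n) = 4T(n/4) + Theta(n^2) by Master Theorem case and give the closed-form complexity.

Master Theorem for T(n) = 4T(n/4) + O(n^2):

a = 4, b = 4, c = 2
log_b(a) = log_4(4) = 1.0000

Case 3: c = 2 > log_4(4) = 1.0000
T(n) = O(n^2) = O(n^2)

For T(n) = 4T(n/4) + O(n^2): log_4(4) = 1.0000. This is Case 3 of the Master Theorem (c > log_b(a), work dominated by root), giving O(n^2).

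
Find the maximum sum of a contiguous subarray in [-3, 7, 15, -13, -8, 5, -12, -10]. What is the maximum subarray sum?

Using Kadane's algorithm on [-3, 7, 15, -13, -8, 5, -12, -10]:

Scanning through the array:
Position 1 (value 7): max_ending_here = 7, max_so_far = 7
Position 2 (value 15): max_ending_here = 22, max_so_far = 22
Position 3 (value -13): max_ending_here = 9, max_so_far = 22
Position 4 (value -8): max_ending_here = 1, max_so_far = 22
Position 5 (value 5): max_ending_here = 6, max_so_far = 22
Position 6 (value -12): max_ending_here = -6, max_so_far = 22
Position 7 (value -10): max_ending_here = -10, max_so_far = 22

Maximum subarray: [7, 15]
Maximum sum: 22

The maximum subarray is [7, 15] with sum 22. This subarray runs from index 1 to index 2.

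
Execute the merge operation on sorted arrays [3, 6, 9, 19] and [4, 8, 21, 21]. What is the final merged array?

Merging process:

Compare 3 vs 4: take 3 from left. Merged: [3]
Compare 6 vs 4: take 4 from right. Merged: [3, 4]
Compare 6 vs 8: take 6 from left. Merged: [3, 4, 6]
Compare 9 vs 8: take 8 from right. Merged: [3, 4, 6, 8]
Compare 9 vs 21: take 9 from left. Merged: [3, 4, 6, 8, 9]
Compare 19 vs 21: take 19 from left. Merged: [3, 4, 6, 8, 9, 19]
Append remaining from right: [21, 21]. Merged: [3, 4, 6, 8, 9, 19, 21, 21]

Final merged array: [3, 4, 6, 8, 9, 19, 21, 21]
Total comparisons: 6

The merged array is [3, 4, 6, 8, 9, 19, 21, 21], requiring 6 comparisons. The merge step runs in O(n) time where n is the total number of elements.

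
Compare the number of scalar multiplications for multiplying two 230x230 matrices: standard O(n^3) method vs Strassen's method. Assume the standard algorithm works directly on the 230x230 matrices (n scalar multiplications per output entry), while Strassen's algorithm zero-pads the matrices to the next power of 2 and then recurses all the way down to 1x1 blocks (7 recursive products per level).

Matrix multiplication for 230x230 matrices:

Strassen's algorithm requires power-of-2 dimensions. Pad 230x230 to 256x256 (next power of 2).

Standard algorithm: 230^3 = 12167000 multiplications
Strassen's algorithm: 7^(log2(256)) = 7^8 = 5764801 multiplications
Savings: 12167000 - 5764801 = 6402199 multiplications

Standard: 12167000 multiplications (230^3). Strassen: 5764801 multiplications (7^8, after padding to 256x256). Strassen reduces 8 recursive multiplications to 7 at each level.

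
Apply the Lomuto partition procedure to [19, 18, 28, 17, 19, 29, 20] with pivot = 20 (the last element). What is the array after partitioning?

Lomuto partition with pivot = 20:

Initial array: [19, 18, 28, 17, 19, 29, 20]

arr[0]=19 <= 20: swap with position 0, array becomes [19, 18, 28, 17, 19, 29, 20]
arr[1]=18 <= 20: swap with position 1, array becomes [19, 18, 28, 17, 19, 29, 20]
arr[2]=28 > 20: no swap
arr[3]=17 <= 20: swap with position 2, array becomes [19, 18, 17, 28, 19, 29, 20]
arr[4]=19 <= 20: swap with position 3, array becomes [19, 18, 17, 19, 28, 29, 20]
arr[5]=29 > 20: no swap

Place pivot at position 4: [19, 18, 17, 19, 20, 29, 28]
Pivot position: 4

After partitioning with pivot 20, the array becomes [19, 18, 17, 19, 20, 29, 28]. The pivot is placed at index 4. All elements to the left of the pivot are <= 20, and all elements to the right are > 20.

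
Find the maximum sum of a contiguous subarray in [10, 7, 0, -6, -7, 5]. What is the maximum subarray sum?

Using Kadane's algorithm on [10, 7, 0, -6, -7, 5]:

Scanning through the array:
Position 1 (value 7): max_ending_here = 17, max_so_far = 17
Position 2 (value 0): max_ending_here = 17, max_so_far = 17
Position 3 (value -6): max_ending_here = 11, max_so_far = 17
Position 4 (value -7): max_ending_here = 4, max_so_far = 17
Position 5 (value 5): max_ending_here = 9, max_so_far = 17

Maximum subarray: [10, 7]
Maximum sum: 17

The maximum subarray is [10, 7] with sum 17. This subarray runs from index 0 to index 1.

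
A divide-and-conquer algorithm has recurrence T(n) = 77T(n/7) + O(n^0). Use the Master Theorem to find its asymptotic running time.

Master Theorem for T(n) = 77T(n/7) + O(n^0):

a = 77, b = 7, c = 0
log_b(a) = log_7(77) = 2.2323

Case 1: c = 0 < log_7(77) = 2.2323
T(n) = O(n^(log_7 77))

For T(n) = 77T(n/7) + O(n^0): log_7(77) = 2.2323. This is Case 1 of the Master Theorem (c < log_b(a), work dominated by leaves), giving O(n^(log_7 77)).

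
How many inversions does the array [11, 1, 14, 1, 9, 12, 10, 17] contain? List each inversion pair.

Finding inversions in [11, 1, 14, 1, 9, 12, 10, 17]:

(0, 1): arr[0]=11 > arr[1]=1
(0, 3): arr[0]=11 > arr[3]=1
(0, 4): arr[0]=11 > arr[4]=9
(0, 6): arr[0]=11 > arr[6]=10
(2, 3): arr[2]=14 > arr[3]=1
(2, 4): arr[2]=14 > arr[4]=9
(2, 5): arr[2]=14 > arr[5]=12
(2, 6): arr[2]=14 > arr[6]=10
(5, 6): arr[5]=12 > arr[6]=10

Total inversions: 9

The array has 9 inversion(s): (0,1), (0,3), (0,4), (0,6), (2,3), (2,4), (2,5), (2,6), (5,6). Each pair (i,j) satisfies i < j and arr[i] > arr[j].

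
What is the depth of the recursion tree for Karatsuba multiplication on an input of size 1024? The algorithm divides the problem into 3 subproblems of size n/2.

For divide and conquer with division factor 2:

Problem sizes at each level:
Level 0: 1024
Level 1: 512
Level 2: 256
Level 3: 128
Level 4: 64
Level 5: 32
Level 6: 16
Level 7: 8
Level 8: 4
Level 9: 2
Level 10: 1

The root is level 0 and the size-1 base case is level 10 (the tree spans levels 0 through 10, i.e. 11 levels counting the root), so the depth is the number of divisions: log_2(1024) = 10

The recursion tree depth is log_2(1024) = 10. At each level, the problem size is divided by 2, so it takes 10 divisions to reduce to a base case of size 1. The algorithm makes 3 recursive calls at each level.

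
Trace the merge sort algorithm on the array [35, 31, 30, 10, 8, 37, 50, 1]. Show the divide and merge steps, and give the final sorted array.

Merge sort trace:

Split: [35, 31, 30, 10, 8, 37, 50, 1] -> [35, 31, 30, 10] and [8, 37, 50, 1]
  Split: [35, 31, 30, 10] -> [35, 31] and [30, 10]
    Split: [35, 31] -> [35] and [31]
    Merge: [35] + [31] -> [31, 35]
    Split: [30, 10] -> [30] and [10]
    Merge: [30] + [10] -> [10, 30]
  Merge: [31, 35] + [10, 30] -> [10, 30, 31, 35]
  Split: [8, 37, 50, 1] -> [8, 37] and [50, 1]
    Split: [8, 37] -> [8] and [37]
    Merge: [8] + [37] -> [8, 37]
    Split: [50, 1] -> [50] and [1]
    Merge: [50] + [1] -> [1, 50]
  Merge: [8, 37] + [1, 50] -> [1, 8, 37, 50]
Merge: [10, 30, 31, 35] + [1, 8, 37, 50] -> [1, 8, 10, 30, 31, 35, 37, 50]

Final sorted array: [1, 8, 10, 30, 31, 35, 37, 50]

The merge sort proceeds by recursively splitting the array and merging sorted halves.
After all merges, the sorted array is [1, 8, 10, 30, 31, 35, 37, 50].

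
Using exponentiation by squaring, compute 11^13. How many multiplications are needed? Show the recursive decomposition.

Computing 11^13 by squaring (build up from 11^1; each line after the first costs one multiplication):

11^1 = 11
11^2 = (11^1)^2 = 11^2 = 121
11^3 = 11 * 11^2 = 11 * 121 = 1331
11^6 = (11^3)^2 = 1331^2 = 1771561
11^12 = (11^6)^2 = 1771561^2 = 3138428376721
11^13 = 11 * 11^12 = 11 * 3138428376721 = 34522712143931

Result: 34522712143931
Multiplications needed: 5 (5 lines after 11^1)

11^13 = 34522712143931. Using exponentiation by squaring, this requires 5 multiplications. The key idea: if the exponent is even, square the half-power; if odd, multiply by the base once.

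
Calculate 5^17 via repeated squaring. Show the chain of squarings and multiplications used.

Computing 5^17 by squaring (build up from 5^1; each line after the first costs one multiplication):

5^1 = 5
5^2 = (5^1)^2 = 5^2 = 25
5^4 = (5^2)^2 = 25^2 = 625
5^8 = (5^4)^2 = 625^2 = 390625
5^16 = (5^8)^2 = 390625^2 = 152587890625
5^17 = 5 * 5^16 = 5 * 152587890625 = 762939453125

Result: 762939453125
Multiplications needed: 5 (5 lines after 5^1)

5^17 = 762939453125. Using exponentiation by squaring, this requires 5 multiplications. The key idea: if the exponent is even, square the half-power; if odd, multiply by the base once.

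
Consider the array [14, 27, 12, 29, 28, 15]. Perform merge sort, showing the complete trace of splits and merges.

Merge sort trace:

Split: [14, 27, 12, 29, 28, 15] -> [14, 27, 12] and [29, 28, 15]
  Split: [14, 27, 12] -> [14] and [27, 12]
    Split: [27, 12] -> [27] and [12]
    Merge: [27] + [12] -> [12, 27]
  Merge: [14] + [12, 27] -> [12, 14, 27]
  Split: [29, 28, 15] -> [29] and [28, 15]
    Split: [28, 15] -> [28] and [15]
    Merge: [28] + [15] -> [15, 28]
  Merge: [29] + [15, 28] -> [15, 28, 29]
Merge: [12, 14, 27] + [15, 28, 29] -> [12, 14, 15, 27, 28, 29]

Final sorted array: [12, 14, 15, 27, 28, 29]

The merge sort proceeds by recursively splitting the array and merging sorted halves.
After all merges, the sorted array is [12, 14, 15, 27, 28, 29].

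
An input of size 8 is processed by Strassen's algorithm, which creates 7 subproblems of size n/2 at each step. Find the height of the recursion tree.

For divide and conquer with division factor 2:

Problem sizes at each level:
Level 0: 8
Level 1: 4
Level 2: 2
Level 3: 1

The root is level 0 and the size-1 base case is level 3 (the tree spans levels 0 through 3, i.e. 4 levels counting the root), so the depth is the number of divisions: log_2(8) = 3

The recursion tree depth is log_2(8) = 3. At each level, the problem size is divided by 2, so it takes 3 divisions to reduce to a base case of size 1. The algorithm makes 7 recursive calls at each level.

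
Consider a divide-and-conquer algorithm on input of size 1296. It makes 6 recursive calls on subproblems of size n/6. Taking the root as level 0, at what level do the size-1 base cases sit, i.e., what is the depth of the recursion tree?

For divide and conquer with division factor 6:

Problem sizes at each level:
Level 0: 1296
Level 1: 216
Level 2: 36
Level 3: 6
Level 4: 1

The root is level 0 and the size-1 base case is level 4 (the tree spans levels 0 through 4, i.e. 5 levels counting the root), so the depth is the number of divisions: log_6(1296) = 4

The recursion tree depth is log_6(1296) = 4. At each level, the problem size is divided by 6, so it takes 4 divisions to reduce to a base case of size 1. The algorithm makes 6 recursive calls at each level.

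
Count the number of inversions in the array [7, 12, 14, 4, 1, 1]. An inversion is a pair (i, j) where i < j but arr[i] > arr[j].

Finding inversions in [7, 12, 14, 4, 1, 1]:

(0, 3): arr[0]=7 > arr[3]=4
(0, 4): arr[0]=7 > arr[4]=1
(0, 5): arr[0]=7 > arr[5]=1
(1, 3): arr[1]=12 > arr[3]=4
(1, 4): arr[1]=12 > arr[4]=1
(1, 5): arr[1]=12 > arr[5]=1
(2, 3): arr[2]=14 > arr[3]=4
(2, 4): arr[2]=14 > arr[4]=1
(2, 5): arr[2]=14 > arr[5]=1
(3, 4): arr[3]=4 > arr[4]=1
(3, 5): arr[3]=4 > arr[5]=1

Total inversions: 11

The array has 11 inversion(s): (0,3), (0,4), (0,5), (1,3), (1,4), (1,5), (2,3), (2,4), (2,5), (3,4), (3,5). Each pair (i,j) satisfies i < j and arr[i] > arr[j].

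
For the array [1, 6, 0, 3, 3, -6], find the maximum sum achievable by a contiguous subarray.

Using Kadane's algorithm on [1, 6, 0, 3, 3, -6]:

Scanning through the array:
Position 1 (value 6): max_ending_here = 7, max_so_far = 7
Position 2 (value 0): max_ending_here = 7, max_so_far = 7
Position 3 (value 3): max_ending_here = 10, max_so_far = 10
Position 4 (value 3): max_ending_here = 13, max_so_far = 13
Position 5 (value -6): max_ending_here = 7, max_so_far = 13

Maximum subarray: [1, 6, 0, 3, 3]
Maximum sum: 13

The maximum subarray is [1, 6, 0, 3, 3] with sum 13. This subarray runs from index 0 to index 4.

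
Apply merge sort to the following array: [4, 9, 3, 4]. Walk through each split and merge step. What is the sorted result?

Merge sort trace:

Split: [4, 9, 3, 4] -> [4, 9] and [3, 4]
  Split: [4, 9] -> [4] and [9]
  Merge: [4] + [9] -> [4, 9]
  Split: [3, 4] -> [3] and [4]
  Merge: [3] + [4] -> [3, 4]
Merge: [4, 9] + [3, 4] -> [3, 4, 4, 9]

Final sorted array: [3, 4, 4, 9]

The merge sort proceeds by recursively splitting the array and merging sorted halves.
After all merges, the sorted array is [3, 4, 4, 9].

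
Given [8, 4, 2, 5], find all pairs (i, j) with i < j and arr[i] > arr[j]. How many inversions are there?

Finding inversions in [8, 4, 2, 5]:

(0, 1): arr[0]=8 > arr[1]=4
(0, 2): arr[0]=8 > arr[2]=2
(0, 3): arr[0]=8 > arr[3]=5
(1, 2): arr[1]=4 > arr[2]=2

Total inversions: 4

The array has 4 inversion(s): (0,1), (0,2), (0,3), (1,2). Each pair (i,j) satisfies i < j and arr[i] > arr[j].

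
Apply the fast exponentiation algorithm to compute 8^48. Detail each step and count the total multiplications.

Computing 8^48 by squaring (build up from 8^1; each line after the first costs one multiplication):

8^1 = 8
8^2 = (8^1)^2 = 8^2 = 64
8^3 = 8 * 8^2 = 8 * 64 = 512
8^6 = (8^3)^2 = 512^2 = 262144
8^12 = (8^6)^2 = 262144^2 = 68719476736
8^24 = (8^12)^2 = 68719476736^2 = 4722366482869645213696
8^48 = (8^24)^2 = 4722366482869645213696^2 = 22300745198530623141535718272648361505980416

Result: 22300745198530623141535718272648361505980416
Multiplications needed: 6 (6 lines after 8^1)

8^48 = 22300745198530623141535718272648361505980416. Using exponentiation by squaring, this requires 6 multiplications. The key idea: if the exponent is even, square the half-power; if odd, multiply by the base once.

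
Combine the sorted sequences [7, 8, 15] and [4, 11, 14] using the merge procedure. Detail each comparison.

Merging process:

Compare 7 vs 4: take 4 from right. Merged: [4]
Compare 7 vs 11: take 7 from left. Merged: [4, 7]
Compare 8 vs 11: take 8 from left. Merged: [4, 7, 8]
Compare 15 vs 11: take 11 from right. Merged: [4, 7, 8, 11]
Compare 15 vs 14: take 14 from right. Merged: [4, 7, 8, 11, 14]
Append remaining from left: [15]. Merged: [4, 7, 8, 11, 14, 15]

Final merged array: [4, 7, 8, 11, 14, 15]
Total comparisons: 5

The merged array is [4, 7, 8, 11, 14, 15], requiring 5 comparisons. The merge step runs in O(n) time where n is the total number of elements.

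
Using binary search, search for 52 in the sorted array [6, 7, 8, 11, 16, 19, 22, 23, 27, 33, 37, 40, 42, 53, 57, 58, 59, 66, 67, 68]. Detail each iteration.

Binary search for 52 in [6, 7, 8, 11, 16, 19, 22, 23, 27, 33, 37, 40, 42, 53, 57, 58, 59, 66, 67, 68]:

lo=0, hi=19, mid=9, arr[mid]=33 -> 33 < 52, search right half
lo=10, hi=19, mid=14, arr[mid]=57 -> 57 > 52, search left half
lo=10, hi=13, mid=11, arr[mid]=40 -> 40 < 52, search right half
lo=12, hi=13, mid=12, arr[mid]=42 -> 42 < 52, search right half
lo=13, hi=13, mid=13, arr[mid]=53 -> 53 > 52, search left half
lo=13 > hi=12, target 52 not found

Binary search determines that 52 is not in the array after 5 comparisons. The search space was exhausted without finding the target.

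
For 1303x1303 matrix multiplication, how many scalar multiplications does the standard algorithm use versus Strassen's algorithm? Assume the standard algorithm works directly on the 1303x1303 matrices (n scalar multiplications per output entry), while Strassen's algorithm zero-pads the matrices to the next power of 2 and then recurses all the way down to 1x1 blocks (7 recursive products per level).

Matrix multiplication for 1303x1303 matrices:

Strassen's algorithm requires power-of-2 dimensions. Pad 1303x1303 to 2048x2048 (next power of 2).

Standard algorithm: 1303^3 = 2212245127 multiplications
Strassen's algorithm: 7^(log2(2048)) = 7^11 = 1977326743 multiplications
Savings: 2212245127 - 1977326743 = 234918384 multiplications

Standard: 2212245127 multiplications (1303^3). Strassen: 1977326743 multiplications (7^11, after padding to 2048x2048). Strassen reduces 8 recursive multiplications to 7 at each level.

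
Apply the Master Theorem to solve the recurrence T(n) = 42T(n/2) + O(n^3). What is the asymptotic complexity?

Master Theorem for T(n) = 42T(n/2) + O(n^3):

a = 42, b = 2, c = 3
log_b(a) = log_2(42) = 5.3923

Case 1: c = 3 < log_2(42) = 5.3923
T(n) = O(n^(log_2 42))

For T(n) = 42T(n/2) + O(n^3): log_2(42) = 5.3923. This is Case 1 of the Master Theorem (c < log_b(a), work dominated by leaves), giving O(n^(log_2 42)).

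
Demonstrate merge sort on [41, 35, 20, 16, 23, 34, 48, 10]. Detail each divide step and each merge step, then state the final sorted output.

Merge sort trace:

Split: [41, 35, 20, 16, 23, 34, 48, 10] -> [41, 35, 20, 16] and [23, 34, 48, 10]
  Split: [41, 35, 20, 16] -> [41, 35] and [20, 16]
    Split: [41, 35] -> [41] and [35]
    Merge: [41] + [35] -> [35, 41]
    Split: [20, 16] -> [20] and [16]
    Merge: [20] + [16] -> [16, 20]
  Merge: [35, 41] + [16, 20] -> [16, 20, 35, 41]
  Split: [23, 34, 48, 10] -> [23, 34] and [48, 10]
    Split: [23, 34] -> [23] and [34]
    Merge: [23] + [34] -> [23, 34]
    Split: [48, 10] -> [48] and [10]
    Merge: [48] + [10] -> [10, 48]
  Merge: [23, 34] + [10, 48] -> [10, 23, 34, 48]
Merge: [16, 20, 35, 41] + [10, 23, 34, 48] -> [10, 16, 20, 23, 34, 35, 41, 48]

Final sorted array: [10, 16, 20, 23, 34, 35, 41, 48]

The merge sort proceeds by recursively splitting the array and merging sorted halves.
After all merges, the sorted array is [10, 16, 20, 23, 34, 35, 41, 48].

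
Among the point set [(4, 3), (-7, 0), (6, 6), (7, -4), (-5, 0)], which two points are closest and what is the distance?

Computing all pairwise distances among 5 points:

d((4, 3), (-7, 0)) = 11.4018
d((4, 3), (6, 6)) = 3.6056
d((4, 3), (7, -4)) = 7.6158
d((4, 3), (-5, 0)) = 9.4868
d((-7, 0), (6, 6)) = 14.3178
d((-7, 0), (7, -4)) = 14.5602
d((-7, 0), (-5, 0)) = 2.0 <-- minimum
d((6, 6), (7, -4)) = 10.0499
d((6, 6), (-5, 0)) = 12.53
d((7, -4), (-5, 0)) = 12.6491

Closest pair: (-7, 0) and (-5, 0) with distance 2.0

The closest pair is (-7, 0) and (-5, 0) with Euclidean distance 2.0. For 5 points, brute-force pairwise comparison is shown above. For large n, the divide-and-conquer algorithm (sort by x, recurse on halves, check the dividing strip) achieves O(n log n).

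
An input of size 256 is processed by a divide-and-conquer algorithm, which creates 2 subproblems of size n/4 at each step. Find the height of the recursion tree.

For divide and conquer with division factor 4:

Problem sizes at each level:
Level 0: 256
Level 1: 64
Level 2: 16
Level 3: 4
Level 4: 1

The root is level 0 and the size-1 base case is level 4 (the tree spans levels 0 through 4, i.e. 5 levels counting the root), so the depth is the number of divisions: log_4(256) = 4

The recursion tree depth is log_4(256) = 4. At each level, the problem size is divided by 4, so it takes 4 divisions to reduce to a base case of size 1. The algorithm makes 2 recursive calls at each level.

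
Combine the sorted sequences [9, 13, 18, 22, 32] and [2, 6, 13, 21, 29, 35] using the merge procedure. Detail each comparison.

Merging process:

Compare 9 vs 2: take 2 from right. Merged: [2]
Compare 9 vs 6: take 6 from right. Merged: [2, 6]
Compare 9 vs 13: take 9 from left. Merged: [2, 6, 9]
Compare 13 vs 13: take 13 from left. Merged: [2, 6, 9, 13]
Compare 18 vs 13: take 13 from right. Merged: [2, 6, 9, 13, 13]
Compare 18 vs 21: take 18 from left. Merged: [2, 6, 9, 13, 13, 18]
Compare 22 vs 21: take 21 from right. Merged: [2, 6, 9, 13, 13, 18, 21]
Compare 22 vs 29: take 22 from left. Merged: [2, 6, 9, 13, 13, 18, 21, 22]
Compare 32 vs 29: take 29 from right. Merged: [2, 6, 9, 13, 13, 18, 21, 22, 29]
Compare 32 vs 35: take 32 from left. Merged: [2, 6, 9, 13, 13, 18, 21, 22, 29, 32]
Append remaining from right: [35]. Merged: [2, 6, 9, 13, 13, 18, 21, 22, 29, 32, 35]

Final merged array: [2, 6, 9, 13, 13, 18, 21, 22, 29, 32, 35]
Total comparisons: 10

The merged array is [2, 6, 9, 13, 13, 18, 21, 22, 29, 32, 35], requiring 10 comparisons. The merge step runs in O(n) time where n is the total number of elements.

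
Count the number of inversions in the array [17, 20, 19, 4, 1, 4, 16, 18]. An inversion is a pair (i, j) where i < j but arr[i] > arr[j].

Finding inversions in [17, 20, 19, 4, 1, 4, 16, 18]:

(0, 3): arr[0]=17 > arr[3]=4
(0, 4): arr[0]=17 > arr[4]=1
(0, 5): arr[0]=17 > arr[5]=4
(0, 6): arr[0]=17 > arr[6]=16
(1, 2): arr[1]=20 > arr[2]=19
(1, 3): arr[1]=20 > arr[3]=4
(1, 4): arr[1]=20 > arr[4]=1
(1, 5): arr[1]=20 > arr[5]=4
(1, 6): arr[1]=20 > arr[6]=16
(1, 7): arr[1]=20 > arr[7]=18
(2, 3): arr[2]=19 > arr[3]=4
(2, 4): arr[2]=19 > arr[4]=1
(2, 5): arr[2]=19 > arr[5]=4
(2, 6): arr[2]=19 > arr[6]=16
(2, 7): arr[2]=19 > arr[7]=18
(3, 4): arr[3]=4 > arr[4]=1

Total inversions: 16

The array has 16 inversion(s): (0,3), (0,4), (0,5), (0,6), (1,2), (1,3), (1,4), (1,5), (1,6), (1,7), (2,3), (2,4), (2,5), (2,6), (2,7), (3,4). Each pair (i,j) satisfies i < j and arr[i] > arr[j].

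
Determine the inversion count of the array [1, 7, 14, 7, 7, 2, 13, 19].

Finding inversions in [1, 7, 14, 7, 7, 2, 13, 19]:

(1, 5): arr[1]=7 > arr[5]=2
(2, 3): arr[2]=14 > arr[3]=7
(2, 4): arr[2]=14 > arr[4]=7
(2, 5): arr[2]=14 > arr[5]=2
(2, 6): arr[2]=14 > arr[6]=13
(3, 5): arr[3]=7 > arr[5]=2
(4, 5): arr[4]=7 > arr[5]=2

Total inversions: 7

The array has 7 inversion(s): (1,5), (2,3), (2,4), (2,5), (2,6), (3,5), (4,5). Each pair (i,j) satisfies i < j and arr[i] > arr[j].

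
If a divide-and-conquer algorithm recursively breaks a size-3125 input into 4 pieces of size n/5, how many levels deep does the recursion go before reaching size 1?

For divide and conquer with division factor 5:

Problem sizes at each level:
Level 0: 3125
Level 1: 625
Level 2: 125
Level 3: 25
Level 4: 5
Level 5: 1

The root is level 0 and the size-1 base case is level 5 (the tree spans levels 0 through 5, i.e. 6 levels counting the root), so the depth is the number of divisions: log_5(3125) = 5

The recursion tree depth is log_5(3125) = 5. At each level, the problem size is divided by 5, so it takes 5 divisions to reduce to a base case of size 1. The algorithm makes 4 recursive calls at each level.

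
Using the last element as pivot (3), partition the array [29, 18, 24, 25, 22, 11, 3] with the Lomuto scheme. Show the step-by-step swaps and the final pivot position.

Lomuto partition with pivot = 3:

Initial array: [29, 18, 24, 25, 22, 11, 3]

arr[0]=29 > 3: no swap
arr[1]=18 > 3: no swap
arr[2]=24 > 3: no swap
arr[3]=25 > 3: no swap
arr[4]=22 > 3: no swap
arr[5]=11 > 3: no swap

Place pivot at position 0: [3, 18, 24, 25, 22, 11, 29]
Pivot position: 0

After partitioning with pivot 3, the array becomes [3, 18, 24, 25, 22, 11, 29]. The pivot is placed at index 0. All elements to the left of the pivot are <= 3, and all elements to the right are > 3.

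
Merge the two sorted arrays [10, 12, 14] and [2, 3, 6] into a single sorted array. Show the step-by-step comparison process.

Merging process:

Compare 10 vs 2: take 2 from right. Merged: [2]
Compare 10 vs 3: take 3 from right. Merged: [2, 3]
Compare 10 vs 6: take 6 from right. Merged: [2, 3, 6]
Append remaining from left: [10, 12, 14]. Merged: [2, 3, 6, 10, 12, 14]

Final merged array: [2, 3, 6, 10, 12, 14]
Total comparisons: 3

The merged array is [2, 3, 6, 10, 12, 14], requiring 3 comparisons. The merge step runs in O(n) time where n is the total number of elements.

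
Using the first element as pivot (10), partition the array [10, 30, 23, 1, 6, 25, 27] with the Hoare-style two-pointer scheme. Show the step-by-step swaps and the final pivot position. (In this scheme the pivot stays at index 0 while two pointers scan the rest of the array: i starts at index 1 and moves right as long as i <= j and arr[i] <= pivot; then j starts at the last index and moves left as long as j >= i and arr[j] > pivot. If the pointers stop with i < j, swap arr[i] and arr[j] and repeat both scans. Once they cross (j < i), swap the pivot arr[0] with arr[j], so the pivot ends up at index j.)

Hoare-style two-pointer partition with pivot = 10:

Initial array: [10, 30, 23, 1, 6, 25, 27]

Pointers start at i = 1, j = 6.
i stops at index 1 (arr[1]=30 > 10), j stops at index 4 (arr[4]=6 <= 10): swap arr[1] and arr[4], array becomes [10, 6, 23, 1, 30, 25, 27]
i stops at index 2 (arr[2]=23 > 10), j stops at index 3 (arr[3]=1 <= 10): swap arr[2] and arr[3], array becomes [10, 6, 1, 23, 30, 25, 27]
i ends at 3, j ends at 2: the pointers have crossed (j < i), so scanning stops.

Swap pivot arr[0] with arr[2] to place pivot at position 2: [1, 6, 10, 23, 30, 25, 27]
Pivot position: 2

After partitioning with pivot 10, the array becomes [1, 6, 10, 23, 30, 25, 27]. The pivot is placed at index 2. All elements to the left of the pivot are <= 10, and all elements to the right are > 10.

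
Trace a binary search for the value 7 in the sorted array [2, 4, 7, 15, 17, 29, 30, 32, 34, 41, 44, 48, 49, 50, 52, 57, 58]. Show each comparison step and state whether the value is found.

Binary search for 7 in [2, 4, 7, 15, 17, 29, 30, 32, 34, 41, 44, 48, 49, 50, 52, 57, 58]:

lo=0, hi=16, mid=8, arr[mid]=34 -> 34 > 7, search left half
lo=0, hi=7, mid=3, arr[mid]=15 -> 15 > 7, search left half
lo=0, hi=2, mid=1, arr[mid]=4 -> 4 < 7, search right half
lo=2, hi=2, mid=2, arr[mid]=7 -> Found target at index 2!

Binary search finds 7 at index 2 after 4 comparisons. The search repeatedly halves the search space by comparing with the middle element.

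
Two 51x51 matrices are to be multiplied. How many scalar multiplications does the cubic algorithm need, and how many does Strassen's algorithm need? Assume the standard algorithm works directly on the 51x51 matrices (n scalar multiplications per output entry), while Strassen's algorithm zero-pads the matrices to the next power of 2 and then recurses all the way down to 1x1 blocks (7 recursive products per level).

Matrix multiplication for 51x51 matrices:

Strassen's algorithm requires power-of-2 dimensions. Pad 51x51 to 64x64 (next power of 2).

Standard algorithm: 51^3 = 132651 multiplications
Strassen's algorithm: 7^(log2(64)) = 7^6 = 117649 multiplications
Savings: 132651 - 117649 = 15002 multiplications

Standard: 132651 multiplications (51^3). Strassen: 117649 multiplications (7^6, after padding to 64x64). Strassen reduces 8 recursive multiplications to 7 at each level.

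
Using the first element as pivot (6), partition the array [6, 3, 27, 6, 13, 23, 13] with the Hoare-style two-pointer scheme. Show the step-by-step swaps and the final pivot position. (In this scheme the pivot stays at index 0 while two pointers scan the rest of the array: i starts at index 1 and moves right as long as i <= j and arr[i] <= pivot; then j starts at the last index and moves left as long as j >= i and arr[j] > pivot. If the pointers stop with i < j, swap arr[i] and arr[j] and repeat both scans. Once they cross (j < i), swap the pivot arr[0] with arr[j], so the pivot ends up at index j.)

Hoare-style two-pointer partition with pivot = 6:

Initial array: [6, 3, 27, 6, 13, 23, 13]

Pointers start at i = 1, j = 6.
i stops at index 2 (arr[2]=27 > 6), j stops at index 3 (arr[3]=6 <= 6): swap arr[2] and arr[3], array becomes [6, 3, 6, 27, 13, 23, 13]
i ends at 3, j ends at 2: the pointers have crossed (j < i), so scanning stops.

Swap pivot arr[0] with arr[2] to place pivot at position 2: [6, 3, 6, 27, 13, 23, 13]
Pivot position: 2

After partitioning with pivot 6, the array becomes [6, 3, 6, 27, 13, 23, 13]. The pivot is placed at index 2. All elements to the left of the pivot are <= 6, and all elements to the right are > 6.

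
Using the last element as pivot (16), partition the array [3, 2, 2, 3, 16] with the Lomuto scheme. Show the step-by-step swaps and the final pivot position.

Lomuto partition with pivot = 16:

Initial array: [3, 2, 2, 3, 16]

arr[0]=3 <= 16: swap with position 0, array becomes [3, 2, 2, 3, 16]
arr[1]=2 <= 16: swap with position 1, array becomes [3, 2, 2, 3, 16]
arr[2]=2 <= 16: swap with position 2, array becomes [3, 2, 2, 3, 16]
arr[3]=3 <= 16: swap with position 3, array becomes [3, 2, 2, 3, 16]

Place pivot at position 4: [3, 2, 2, 3, 16]
Pivot position: 4

After partitioning with pivot 16, the array becomes [3, 2, 2, 3, 16]. The pivot is placed at index 4. All elements to the left of the pivot are <= 16, and all elements to the right are > 16.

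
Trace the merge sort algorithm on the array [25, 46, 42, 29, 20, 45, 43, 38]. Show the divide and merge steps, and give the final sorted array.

Merge sort trace:

Split: [25, 46, 42, 29, 20, 45, 43, 38] -> [25, 46, 42, 29] and [20, 45, 43, 38]
  Split: [25, 46, 42, 29] -> [25, 46] and [42, 29]
    Split: [25, 46] -> [25] and [46]
    Merge: [25] + [46] -> [25, 46]
    Split: [42, 29] -> [42] and [29]
    Merge: [42] + [29] -> [29, 42]
  Merge: [25, 46] + [29, 42] -> [25, 29, 42, 46]
  Split: [20, 45, 43, 38] -> [20, 45] and [43, 38]
    Split: [20, 45] -> [20] and [45]
    Merge: [20] + [45] -> [20, 45]
    Split: [43, 38] -> [43] and [38]
    Merge: [43] + [38] -> [38, 43]
  Merge: [20, 45] + [38, 43] -> [20, 38, 43, 45]
Merge: [25, 29, 42, 46] + [20, 38, 43, 45] -> [20, 25, 29, 38, 42, 43, 45, 46]

Final sorted array: [20, 25, 29, 38, 42, 43, 45, 46]

The merge sort proceeds by recursively splitting the array and merging sorted halves.
After all merges, the sorted array is [20, 25, 29, 38, 42, 43, 45, 46].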